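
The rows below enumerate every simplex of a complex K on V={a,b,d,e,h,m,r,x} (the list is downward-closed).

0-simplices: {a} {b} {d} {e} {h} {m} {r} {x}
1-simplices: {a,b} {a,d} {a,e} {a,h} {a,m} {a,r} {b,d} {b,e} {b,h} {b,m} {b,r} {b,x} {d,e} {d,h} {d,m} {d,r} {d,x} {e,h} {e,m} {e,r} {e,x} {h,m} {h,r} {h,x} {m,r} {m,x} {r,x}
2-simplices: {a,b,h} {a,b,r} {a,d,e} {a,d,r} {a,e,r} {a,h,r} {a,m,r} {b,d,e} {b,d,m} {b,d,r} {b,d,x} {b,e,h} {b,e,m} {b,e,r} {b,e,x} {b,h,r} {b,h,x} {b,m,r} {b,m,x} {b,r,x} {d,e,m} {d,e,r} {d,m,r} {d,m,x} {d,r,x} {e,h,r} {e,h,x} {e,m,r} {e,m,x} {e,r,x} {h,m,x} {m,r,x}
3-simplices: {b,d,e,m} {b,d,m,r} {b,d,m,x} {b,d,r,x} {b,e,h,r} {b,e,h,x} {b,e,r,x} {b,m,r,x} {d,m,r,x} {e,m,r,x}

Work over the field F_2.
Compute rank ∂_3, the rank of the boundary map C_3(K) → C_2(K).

rank∂_3=9

n_0=8 n_1=27 n_2=32 n_3=10  [Z2]
∂1: piv[ab,ad,ae,ah,am,ar,bx] rk=7  ker:bd,be,bh,bm,br,de,dh,dm,dr,dx,eh,em,er,ex,hm,hr,hx,mr,mx,rx
∂2: piv[abh,abr,ade,adr,aer,ahr,amr,bde,bdm,bdr,bdx,beh,bem,bex,bhx,bmr,bmx,brx,hmx] rk=19  ker:ber,bhr,dem,der,dmr,dmx,drx,ehr,ehx,emr,emx,erx,mrx
∂3: piv[bdem,bdmr,bdmx,bdrx,behr,behx,berx,bmrx,emrx] rk=9  ker:dmrx
rk∂_3=9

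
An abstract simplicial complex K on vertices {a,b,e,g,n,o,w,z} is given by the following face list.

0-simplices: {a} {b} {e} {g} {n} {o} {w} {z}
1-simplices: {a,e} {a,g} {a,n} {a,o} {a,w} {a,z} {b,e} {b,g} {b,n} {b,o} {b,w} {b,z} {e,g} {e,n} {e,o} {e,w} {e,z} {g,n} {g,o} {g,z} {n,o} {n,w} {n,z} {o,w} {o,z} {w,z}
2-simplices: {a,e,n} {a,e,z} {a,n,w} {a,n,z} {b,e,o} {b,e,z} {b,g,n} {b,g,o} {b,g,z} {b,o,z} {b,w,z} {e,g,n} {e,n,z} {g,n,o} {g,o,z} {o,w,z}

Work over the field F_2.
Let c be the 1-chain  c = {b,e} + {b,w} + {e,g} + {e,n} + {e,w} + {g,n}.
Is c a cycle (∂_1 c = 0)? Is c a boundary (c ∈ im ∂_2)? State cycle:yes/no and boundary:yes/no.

cycle:yes boundary:no

n_0=8 n_1=26 n_2=16  [Z2]
∂1: piv[ae,ag,an,ao,aw,az,be] rk=7  ker:bg,bn,bo,bw,bz,eg,en,eo,ew,ez,gn,go,gz,no,nw,nz,ow,oz,wz
∂2: piv[aen,aez,anw,anz,beo,bez,bgn,bgo,bgz,boz,bwz,egn,gno,owz] rk=14  ker:enz,goz
∂1c = 0
c vs im∂2: residual ≠ 0 ⇒ not boundary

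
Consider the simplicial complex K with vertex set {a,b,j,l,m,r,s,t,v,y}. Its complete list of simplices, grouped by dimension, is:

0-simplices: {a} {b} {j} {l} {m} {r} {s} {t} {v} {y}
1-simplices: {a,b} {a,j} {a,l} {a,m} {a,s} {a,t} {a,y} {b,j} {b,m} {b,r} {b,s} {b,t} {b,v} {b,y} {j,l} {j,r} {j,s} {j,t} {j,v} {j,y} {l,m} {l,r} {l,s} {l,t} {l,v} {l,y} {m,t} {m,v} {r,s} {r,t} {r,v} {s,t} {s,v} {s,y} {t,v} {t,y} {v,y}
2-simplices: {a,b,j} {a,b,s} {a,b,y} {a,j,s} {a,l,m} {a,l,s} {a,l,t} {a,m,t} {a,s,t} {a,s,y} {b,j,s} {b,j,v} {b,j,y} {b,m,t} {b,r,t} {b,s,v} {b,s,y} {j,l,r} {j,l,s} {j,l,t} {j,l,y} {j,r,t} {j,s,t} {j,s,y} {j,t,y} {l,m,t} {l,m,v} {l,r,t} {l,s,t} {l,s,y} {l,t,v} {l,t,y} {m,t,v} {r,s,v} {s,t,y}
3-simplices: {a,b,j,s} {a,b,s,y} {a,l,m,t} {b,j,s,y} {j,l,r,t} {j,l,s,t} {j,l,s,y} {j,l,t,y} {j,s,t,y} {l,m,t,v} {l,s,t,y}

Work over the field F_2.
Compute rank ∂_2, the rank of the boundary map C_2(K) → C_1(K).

rank∂_2=24

n_0=10 n_1=37 n_2=35 n_3=11  [Z2]
∂1: piv[ab,aj,al,am,as,at,ay,br,bv] rk=9  ker:bj,bm,bs,bt,by,jl,jr,js,jt,jv,jy,lm,lr,ls,lt,lv,ly,mt,mv,rs,rt,rv,st,sv,sy,tv,ty,vy
∂2: piv[abj,abs,aby,ajs,alm,als,alt,amt,ast,asy,bjv,bjy,bmt,brt,bsv,jlr,jls,jlt,jly,jrt,jty,lmv,ltv,rsv] rk=24  ker:bjs,bsy,jst,jsy,lmt,lrt,lst,lsy,lty,mtv,sty
∂3: piv[abjs,absy,almt,bjsy,jlrt,jlst,jlsy,jlty,jsty,lmtv] rk=10  ker:lsty
rk∂_2=24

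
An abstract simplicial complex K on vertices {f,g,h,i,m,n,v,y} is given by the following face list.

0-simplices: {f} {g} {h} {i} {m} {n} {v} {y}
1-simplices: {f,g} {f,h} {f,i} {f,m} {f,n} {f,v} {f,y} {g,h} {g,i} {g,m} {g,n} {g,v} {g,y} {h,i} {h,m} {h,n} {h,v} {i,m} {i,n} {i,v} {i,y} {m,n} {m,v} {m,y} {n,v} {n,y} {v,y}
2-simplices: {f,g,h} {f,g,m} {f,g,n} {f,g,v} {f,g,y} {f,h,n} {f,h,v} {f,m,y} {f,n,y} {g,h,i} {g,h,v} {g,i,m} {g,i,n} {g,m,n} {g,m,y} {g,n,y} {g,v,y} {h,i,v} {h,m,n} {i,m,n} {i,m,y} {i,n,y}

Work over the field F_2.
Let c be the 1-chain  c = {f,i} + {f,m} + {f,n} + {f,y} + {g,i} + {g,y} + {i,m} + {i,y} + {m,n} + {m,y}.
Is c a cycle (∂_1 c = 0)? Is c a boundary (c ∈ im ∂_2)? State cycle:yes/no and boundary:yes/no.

n_0=8 n_1=27 n_2=22  [Z2]
∂1: piv[fg,fh,fi,fm,fn,fv,fy] rk=7  ker:gh,gi,gm,gn,gv,gy,hi,hm,hn,hv,im,in,iv,iy,mn,mv,my,nv,ny,vy
∂2: piv[fgh,fgm,fgn,fgv,fgy,fhn,fhv,fmy,fny,ghi,gim,gin,gmn,gvy,hiv,hmn,imy] rk=17  ker:ghv,gmy,gny,imn,iny
∂1c = 0
c vs im∂2: residual ≠ 0 ⇒ not boundary

cycle:yes boundary:no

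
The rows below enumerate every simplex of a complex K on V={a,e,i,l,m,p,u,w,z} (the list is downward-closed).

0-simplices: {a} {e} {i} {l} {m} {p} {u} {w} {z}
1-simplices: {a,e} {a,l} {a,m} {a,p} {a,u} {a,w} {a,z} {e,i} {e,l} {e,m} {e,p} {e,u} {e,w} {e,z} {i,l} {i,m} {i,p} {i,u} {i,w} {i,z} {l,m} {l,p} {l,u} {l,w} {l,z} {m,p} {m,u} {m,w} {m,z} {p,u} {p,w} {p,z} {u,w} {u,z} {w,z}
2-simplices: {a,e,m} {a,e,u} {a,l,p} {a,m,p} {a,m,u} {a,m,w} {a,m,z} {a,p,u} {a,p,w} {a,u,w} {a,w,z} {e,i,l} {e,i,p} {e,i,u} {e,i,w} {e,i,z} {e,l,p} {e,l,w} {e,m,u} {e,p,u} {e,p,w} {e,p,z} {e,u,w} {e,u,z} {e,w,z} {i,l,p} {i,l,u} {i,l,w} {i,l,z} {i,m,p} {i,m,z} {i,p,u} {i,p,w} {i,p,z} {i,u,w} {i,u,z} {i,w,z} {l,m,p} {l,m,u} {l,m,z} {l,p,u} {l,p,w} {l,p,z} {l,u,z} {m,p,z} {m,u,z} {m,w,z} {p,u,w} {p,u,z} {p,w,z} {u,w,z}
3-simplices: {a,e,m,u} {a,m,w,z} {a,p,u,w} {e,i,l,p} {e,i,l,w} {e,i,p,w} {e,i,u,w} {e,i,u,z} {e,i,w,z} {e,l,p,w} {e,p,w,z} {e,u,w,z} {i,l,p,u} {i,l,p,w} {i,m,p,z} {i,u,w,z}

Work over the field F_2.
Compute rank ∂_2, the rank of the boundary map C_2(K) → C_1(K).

rank∂_2=27

n_0=9 n_1=35 n_2=51 n_3=16  [Z2]
∂1: piv[ae,al,am,ap,au,aw,az,ei] rk=8  ker:el,em,ep,eu,ew,ez,il,im,ip,iu,iw,iz,lm,lp,lu,lw,lz,mp,mu,mw,mz,pu,pw,pz,uw,uz,wz
∂2: piv[aem,aeu,alp,amp,amu,amw,amz,apu,apw,auw,awz,eil,eip,eiu,eiw,eiz,elp,elw,epu,epw,epz,euz,ewz,ilu,ilz,imp,lmp] rk=27  ker:emu,euw,ilp,ilw,imz,ipu,ipw,ipz,iuw,iuz,iwz,lmu,lmz,lpu,lpw,lpz,luz,mpz,muz,mwz,puw,puz,pwz,uwz
∂3: piv[aemu,amwz,apuw,eilp,eilw,eipw,eiuw,eiuz,eiwz,elpw,epwz,euwz,ilpu,impz] rk=14  ker:ilpw,iuwz
rk∂_2=27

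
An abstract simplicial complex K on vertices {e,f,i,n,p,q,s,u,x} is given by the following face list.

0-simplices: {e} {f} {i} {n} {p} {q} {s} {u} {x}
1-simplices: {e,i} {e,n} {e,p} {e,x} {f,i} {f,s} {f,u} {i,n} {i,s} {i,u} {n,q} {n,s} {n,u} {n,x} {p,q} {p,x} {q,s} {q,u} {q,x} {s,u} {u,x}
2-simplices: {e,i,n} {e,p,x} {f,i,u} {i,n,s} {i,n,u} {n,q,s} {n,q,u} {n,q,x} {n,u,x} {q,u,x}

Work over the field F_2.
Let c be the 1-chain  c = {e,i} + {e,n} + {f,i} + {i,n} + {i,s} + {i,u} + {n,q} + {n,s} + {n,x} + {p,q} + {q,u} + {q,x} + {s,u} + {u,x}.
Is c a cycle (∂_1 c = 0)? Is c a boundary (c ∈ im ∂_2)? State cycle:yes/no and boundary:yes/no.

n_0=9 n_1=21 n_2=10  [Z2]
∂1: piv[ei,en,ep,ex,fi,fs,fu,nq] rk=8  ker:in,is,iu,ns,nu,nx,pq,px,qs,qu,qx,su,ux
∂2: piv[ein,epx,fiu,ins,inu,nqs,nqu,nqx,nux] rk=9  ker:qux
∂1c = {f} + {i} + {n} + {p} + {s} + {x}

cycle:no boundary:no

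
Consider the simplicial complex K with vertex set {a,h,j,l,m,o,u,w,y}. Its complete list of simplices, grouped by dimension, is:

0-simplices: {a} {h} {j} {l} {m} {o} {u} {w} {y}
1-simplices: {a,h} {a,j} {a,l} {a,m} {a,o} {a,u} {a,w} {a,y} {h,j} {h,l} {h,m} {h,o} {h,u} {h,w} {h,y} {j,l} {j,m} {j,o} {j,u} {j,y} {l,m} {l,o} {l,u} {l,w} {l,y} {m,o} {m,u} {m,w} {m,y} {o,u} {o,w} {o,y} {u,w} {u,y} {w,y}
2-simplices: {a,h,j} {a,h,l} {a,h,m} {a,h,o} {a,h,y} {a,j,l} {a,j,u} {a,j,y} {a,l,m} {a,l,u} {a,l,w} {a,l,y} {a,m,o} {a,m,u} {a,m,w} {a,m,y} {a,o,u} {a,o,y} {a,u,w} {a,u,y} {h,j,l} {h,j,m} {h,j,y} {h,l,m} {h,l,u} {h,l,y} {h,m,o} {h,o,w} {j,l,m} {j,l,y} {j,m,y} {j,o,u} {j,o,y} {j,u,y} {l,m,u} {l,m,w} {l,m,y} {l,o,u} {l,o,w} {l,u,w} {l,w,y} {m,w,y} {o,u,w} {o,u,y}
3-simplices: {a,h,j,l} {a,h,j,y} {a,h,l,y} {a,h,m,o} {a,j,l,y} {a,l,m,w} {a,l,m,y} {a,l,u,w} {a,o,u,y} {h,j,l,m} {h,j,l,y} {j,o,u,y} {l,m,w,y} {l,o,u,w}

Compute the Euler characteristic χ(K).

n_0=9 n_1=35 n_2=44 n_3=14
χ=+9−35+44−14=4

χ(K)=4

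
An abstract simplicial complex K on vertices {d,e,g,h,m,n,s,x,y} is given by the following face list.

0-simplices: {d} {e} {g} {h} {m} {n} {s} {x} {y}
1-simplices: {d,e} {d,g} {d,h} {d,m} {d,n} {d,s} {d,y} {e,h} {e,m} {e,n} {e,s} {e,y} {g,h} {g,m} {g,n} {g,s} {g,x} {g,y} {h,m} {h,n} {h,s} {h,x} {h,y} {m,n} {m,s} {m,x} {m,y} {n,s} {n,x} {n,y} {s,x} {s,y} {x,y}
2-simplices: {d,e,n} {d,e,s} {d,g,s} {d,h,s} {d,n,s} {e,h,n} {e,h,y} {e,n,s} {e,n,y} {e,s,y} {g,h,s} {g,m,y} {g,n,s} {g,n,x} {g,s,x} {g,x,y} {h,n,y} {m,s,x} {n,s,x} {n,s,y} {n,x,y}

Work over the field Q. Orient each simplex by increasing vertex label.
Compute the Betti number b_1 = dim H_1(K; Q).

b_1=8

n_0=9 n_1=33 n_2=21  [Q]
∂1: piv[de,dg,dh,dm,dn,ds,dy,gx] rk=8  ker:eh,em,en,es,ey,gh,gm,gn,gs,gy,hm,hn,hs,hx,hy,mn,ms,mx,my,ns,nx,ny,sx,sy,xy
∂2: piv[den,des,dgs,dhs,dns,ehn,ehy,eny,esy,ghs,gmy,gns,gnx,gsx,gxy,msx,nxy] rk=17  ker:ens,hny,nsx,nsy
b_1=(33−8)−17=8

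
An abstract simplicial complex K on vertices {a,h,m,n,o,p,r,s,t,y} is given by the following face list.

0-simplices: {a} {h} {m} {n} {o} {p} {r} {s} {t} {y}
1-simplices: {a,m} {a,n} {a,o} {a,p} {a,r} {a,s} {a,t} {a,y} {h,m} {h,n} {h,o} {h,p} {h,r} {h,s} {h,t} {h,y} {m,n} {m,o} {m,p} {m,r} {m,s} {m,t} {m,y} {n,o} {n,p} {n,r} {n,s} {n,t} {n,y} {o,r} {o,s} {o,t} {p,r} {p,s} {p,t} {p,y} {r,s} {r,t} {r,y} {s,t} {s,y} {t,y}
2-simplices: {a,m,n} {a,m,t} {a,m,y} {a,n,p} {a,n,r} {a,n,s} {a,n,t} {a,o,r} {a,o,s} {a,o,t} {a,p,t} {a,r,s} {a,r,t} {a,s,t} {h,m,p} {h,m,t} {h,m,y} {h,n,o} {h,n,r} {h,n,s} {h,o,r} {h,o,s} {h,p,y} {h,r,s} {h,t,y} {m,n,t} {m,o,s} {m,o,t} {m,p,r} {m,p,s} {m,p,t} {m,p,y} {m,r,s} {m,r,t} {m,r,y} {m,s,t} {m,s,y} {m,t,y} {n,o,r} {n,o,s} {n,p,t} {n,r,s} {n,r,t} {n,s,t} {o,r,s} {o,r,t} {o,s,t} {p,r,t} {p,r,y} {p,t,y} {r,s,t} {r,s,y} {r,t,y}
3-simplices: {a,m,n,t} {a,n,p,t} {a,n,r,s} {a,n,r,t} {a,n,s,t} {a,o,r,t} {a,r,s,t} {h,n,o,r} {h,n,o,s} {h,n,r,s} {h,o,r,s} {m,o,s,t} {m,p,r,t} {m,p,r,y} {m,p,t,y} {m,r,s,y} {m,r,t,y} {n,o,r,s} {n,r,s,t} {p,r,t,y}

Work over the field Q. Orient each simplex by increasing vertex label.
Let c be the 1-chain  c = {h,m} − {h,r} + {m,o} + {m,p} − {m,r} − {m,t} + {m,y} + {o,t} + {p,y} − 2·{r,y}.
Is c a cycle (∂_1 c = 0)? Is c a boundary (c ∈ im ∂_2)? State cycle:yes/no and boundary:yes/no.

n_0=10 n_1=42 n_2=53 n_3=20  [Q]
∂1: piv[am,an,ao,ap,ar,as,at,ay,hm] rk=9  ker:hn,ho,hp,hr,hs,ht,hy,mn,mo,mp,mr,ms,mt,my,no,np,nr,ns,nt,ny,or,os,ot,pr,ps,pt,py,rs,rt,ry,st,sy,ty
∂2: piv[amn,amt,amy,anp,anr,ans,ant,aor,aos,aot,apt,ars,art,ast,hmp,hmt,hmy,hno,hnr,hns,hor,hpy,hty,mos,mot,mpr,mps,mpt,mrs,mry,msy] rk=31  ker:hos,hrs,mnt,mpy,mrt,mst,mty,nor,nos,npt,nrs,nrt,nst,ors,ort,ost,prt,pry,pty,rst,rsy,rty
∂3: piv[amnt,anpt,anrs,anrt,anst,aort,arst,hnor,hnos,hnrs,hors,most,mprt,mpry,mpty,mrsy,mrty] rk=17  ker:nors,nrst,prty
∂1c = 0
c vs im∂2: residual ≠ 0 ⇒ not boundary

cycle:yes boundary:no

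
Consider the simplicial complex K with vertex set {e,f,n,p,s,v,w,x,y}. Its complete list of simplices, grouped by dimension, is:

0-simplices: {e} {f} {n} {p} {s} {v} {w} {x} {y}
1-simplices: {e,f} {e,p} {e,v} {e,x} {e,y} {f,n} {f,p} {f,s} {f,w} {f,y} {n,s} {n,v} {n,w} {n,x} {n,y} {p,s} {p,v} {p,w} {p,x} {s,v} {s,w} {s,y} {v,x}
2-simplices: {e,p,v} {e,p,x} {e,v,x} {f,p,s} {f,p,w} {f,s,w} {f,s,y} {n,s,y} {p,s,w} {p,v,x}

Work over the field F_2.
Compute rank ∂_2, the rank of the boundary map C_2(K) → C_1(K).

n_0=9 n_1=23 n_2=10  [Z2]
∂1: piv[ef,ep,ev,ex,ey,fn,fs,fw] rk=8  ker:fp,fy,ns,nv,nw,nx,ny,ps,pv,pw,px,sv,sw,sy,vx
∂2: piv[epv,epx,evx,fps,fpw,fsw,fsy,nsy] rk=8  ker:psw,pvx
rk∂_2=8

rank∂_2=8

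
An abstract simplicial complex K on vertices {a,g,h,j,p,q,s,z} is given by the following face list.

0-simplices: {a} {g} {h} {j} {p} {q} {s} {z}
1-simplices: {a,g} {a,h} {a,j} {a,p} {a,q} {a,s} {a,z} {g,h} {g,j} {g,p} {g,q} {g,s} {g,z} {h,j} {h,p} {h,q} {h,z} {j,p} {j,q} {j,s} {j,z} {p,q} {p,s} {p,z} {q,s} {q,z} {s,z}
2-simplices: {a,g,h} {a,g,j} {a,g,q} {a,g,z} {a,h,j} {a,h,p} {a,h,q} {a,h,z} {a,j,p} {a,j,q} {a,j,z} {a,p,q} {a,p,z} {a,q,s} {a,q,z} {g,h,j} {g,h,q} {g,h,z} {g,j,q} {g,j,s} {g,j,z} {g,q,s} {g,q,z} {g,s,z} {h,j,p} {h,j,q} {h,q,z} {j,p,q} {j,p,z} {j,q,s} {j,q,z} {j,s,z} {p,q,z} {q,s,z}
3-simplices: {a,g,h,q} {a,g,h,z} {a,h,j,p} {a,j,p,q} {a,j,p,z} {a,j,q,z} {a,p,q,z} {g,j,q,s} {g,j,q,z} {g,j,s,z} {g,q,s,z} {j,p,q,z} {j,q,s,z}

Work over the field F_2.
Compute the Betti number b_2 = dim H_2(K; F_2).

b_2=5

n_0=8 n_1=27 n_2=34 n_3=13  [Z2]
∂1: piv[ag,ah,aj,ap,aq,as,az] rk=7  ker:gh,gj,gp,gq,gs,gz,hj,hp,hq,hz,jp,jq,js,jz,pq,ps,pz,qs,qz,sz
∂2: piv[agh,agj,agq,agz,ahj,ahp,ahq,ahz,ajp,ajq,ajz,apq,apz,aqs,aqz,gjs,gqs,gsz] rk=18  ker:ghj,ghq,ghz,gjq,gjz,gqz,hjp,hjq,hqz,jpq,jpz,jqs,jqz,jsz,pqz,qsz
∂3: piv[aghq,aghz,ahjp,ajpq,ajpz,ajqz,apqz,gjqs,gjqz,gjsz,gqsz] rk=11  ker:jpqz,jqsz
b_2=(34−18)−11=5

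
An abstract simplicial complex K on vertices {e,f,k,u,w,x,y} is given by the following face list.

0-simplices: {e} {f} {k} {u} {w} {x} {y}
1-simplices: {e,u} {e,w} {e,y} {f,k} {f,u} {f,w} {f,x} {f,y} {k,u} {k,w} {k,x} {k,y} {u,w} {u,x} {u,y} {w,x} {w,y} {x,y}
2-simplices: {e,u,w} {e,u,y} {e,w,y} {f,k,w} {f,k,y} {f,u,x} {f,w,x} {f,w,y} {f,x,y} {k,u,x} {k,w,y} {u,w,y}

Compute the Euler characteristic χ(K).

χ(K)=1

n_0=7 n_1=18 n_2=12
χ=+7−18+12=1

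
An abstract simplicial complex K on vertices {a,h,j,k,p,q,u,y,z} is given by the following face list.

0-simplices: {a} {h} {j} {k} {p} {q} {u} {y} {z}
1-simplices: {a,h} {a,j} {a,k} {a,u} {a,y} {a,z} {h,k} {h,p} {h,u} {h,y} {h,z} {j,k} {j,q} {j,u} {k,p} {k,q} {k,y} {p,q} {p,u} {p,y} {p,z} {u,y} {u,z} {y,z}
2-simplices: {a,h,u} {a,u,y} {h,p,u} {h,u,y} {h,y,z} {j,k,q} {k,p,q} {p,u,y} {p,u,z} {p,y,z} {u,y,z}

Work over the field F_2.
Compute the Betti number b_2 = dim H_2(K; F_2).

n_0=9 n_1=24 n_2=11  [Z2]
∂1: piv[ah,aj,ak,au,ay,az,hp,jq] rk=8  ker:hk,hu,hy,hz,jk,ju,kp,kq,ky,pq,pu,py,pz,uy,uz,yz
∂2: piv[ahu,auy,hpu,huy,hyz,jkq,kpq,puy,puz,pyz] rk=10  ker:uyz
b_2=(11−10)−0=1

b_2=1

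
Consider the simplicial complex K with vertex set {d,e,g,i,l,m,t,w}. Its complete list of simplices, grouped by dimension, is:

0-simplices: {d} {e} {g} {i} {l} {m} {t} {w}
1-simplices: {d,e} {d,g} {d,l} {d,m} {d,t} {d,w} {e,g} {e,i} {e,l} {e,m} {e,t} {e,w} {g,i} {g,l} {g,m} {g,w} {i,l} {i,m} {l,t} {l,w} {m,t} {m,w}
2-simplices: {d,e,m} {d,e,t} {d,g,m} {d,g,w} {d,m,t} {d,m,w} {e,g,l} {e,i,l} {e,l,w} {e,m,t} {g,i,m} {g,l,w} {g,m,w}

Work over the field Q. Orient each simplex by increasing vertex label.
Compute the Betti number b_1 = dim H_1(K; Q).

n_0=8 n_1=22 n_2=13  [Q]
∂1: piv[de,dg,dl,dm,dt,dw,ei] rk=7  ker:eg,el,em,et,ew,gi,gl,gm,gw,il,im,lt,lw,mt,mw
∂2: piv[dem,det,dgm,dgw,dmt,dmw,egl,eil,elw,gim,glw] rk=11  ker:emt,gmw
b_1=(22−7)−11=4

b_1=4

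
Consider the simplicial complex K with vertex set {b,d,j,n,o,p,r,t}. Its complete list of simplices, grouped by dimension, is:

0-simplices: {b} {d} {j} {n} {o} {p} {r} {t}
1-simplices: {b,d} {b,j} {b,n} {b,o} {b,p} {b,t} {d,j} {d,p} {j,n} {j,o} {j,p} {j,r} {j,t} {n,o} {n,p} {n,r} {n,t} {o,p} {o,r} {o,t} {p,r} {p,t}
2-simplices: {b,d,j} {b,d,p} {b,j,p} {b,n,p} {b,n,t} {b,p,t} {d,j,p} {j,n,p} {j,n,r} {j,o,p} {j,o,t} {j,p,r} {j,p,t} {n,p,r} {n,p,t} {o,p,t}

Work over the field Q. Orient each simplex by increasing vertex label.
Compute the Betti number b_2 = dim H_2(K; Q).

n_0=8 n_1=22 n_2=16  [Q]
∂1: piv[bd,bj,bn,bo,bp,bt,jr] rk=7  ker:dj,dp,jn,jo,jp,jt,no,np,nr,nt,op,or,ot,pr,pt
∂2: piv[bdj,bdp,bjp,bnp,bnt,bpt,jnp,jnr,jop,jot,jpr,jpt] rk=12  ker:djp,npr,npt,opt
b_2=(16−12)−0=4

b_2=4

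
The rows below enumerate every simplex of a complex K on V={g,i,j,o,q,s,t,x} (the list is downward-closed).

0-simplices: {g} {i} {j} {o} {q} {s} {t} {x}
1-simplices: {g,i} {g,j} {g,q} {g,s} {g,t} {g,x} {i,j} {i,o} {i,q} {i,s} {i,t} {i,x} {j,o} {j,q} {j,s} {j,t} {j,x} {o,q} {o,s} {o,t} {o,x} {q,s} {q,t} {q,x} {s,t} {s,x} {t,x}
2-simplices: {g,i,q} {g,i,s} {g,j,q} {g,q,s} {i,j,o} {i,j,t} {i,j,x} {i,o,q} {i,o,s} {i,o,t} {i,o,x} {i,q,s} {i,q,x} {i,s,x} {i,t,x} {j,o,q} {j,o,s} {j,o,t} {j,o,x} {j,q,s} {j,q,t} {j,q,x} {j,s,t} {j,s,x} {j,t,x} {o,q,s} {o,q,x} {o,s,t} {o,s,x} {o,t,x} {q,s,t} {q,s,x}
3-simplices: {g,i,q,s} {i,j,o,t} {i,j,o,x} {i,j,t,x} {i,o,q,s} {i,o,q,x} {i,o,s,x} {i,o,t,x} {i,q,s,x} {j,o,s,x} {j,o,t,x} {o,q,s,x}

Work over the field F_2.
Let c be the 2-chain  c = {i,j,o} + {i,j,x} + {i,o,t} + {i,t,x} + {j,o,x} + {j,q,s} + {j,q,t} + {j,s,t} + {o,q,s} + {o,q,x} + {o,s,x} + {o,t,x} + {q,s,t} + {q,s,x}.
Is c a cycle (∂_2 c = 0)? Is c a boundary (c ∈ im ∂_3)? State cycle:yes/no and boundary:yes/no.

n_0=8 n_1=27 n_2=32 n_3=12  [Z2]
∂1: piv[gi,gj,gq,gs,gt,gx,io] rk=7  ker:ij,iq,is,it,ix,jo,jq,js,jt,jx,oq,os,ot,ox,qs,qt,qx,st,sx,tx
∂2: piv[giq,gis,gjq,gqs,ijo,ijt,ijx,ioq,ios,iot,iox,iqx,isx,itx,joq,jos,jqt,jst] rk=18  ker:iqs,jot,jox,jqs,jqx,jsx,jtx,oqs,oqx,ost,osx,otx,qst,qsx
∂3: piv[giqs,ijot,ijox,ijtx,ioqs,ioqx,iosx,iotx,iqsx,josx] rk=10  ker:jotx,oqsx
∂2c = 0
c vs im∂3: residual ≠ 0 ⇒ not boundary

cycle:yes boundary:no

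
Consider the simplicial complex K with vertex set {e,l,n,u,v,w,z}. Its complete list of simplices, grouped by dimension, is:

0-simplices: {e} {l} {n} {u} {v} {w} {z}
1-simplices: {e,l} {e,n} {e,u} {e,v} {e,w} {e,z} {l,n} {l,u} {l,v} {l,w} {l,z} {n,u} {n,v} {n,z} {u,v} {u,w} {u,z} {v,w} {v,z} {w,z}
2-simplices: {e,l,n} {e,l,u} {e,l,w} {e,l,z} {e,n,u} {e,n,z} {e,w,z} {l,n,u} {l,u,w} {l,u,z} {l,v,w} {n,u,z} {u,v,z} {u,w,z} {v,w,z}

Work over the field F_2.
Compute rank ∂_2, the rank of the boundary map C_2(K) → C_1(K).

n_0=7 n_1=20 n_2=15  [Z2]
∂1: piv[el,en,eu,ev,ew,ez] rk=6  ker:ln,lu,lv,lw,lz,nu,nv,nz,uv,uw,uz,vw,vz,wz
∂2: piv[eln,elu,elw,elz,enu,enz,ewz,luw,luz,lvw,uvz,vwz] rk=12  ker:lnu,nuz,uwz
rk∂_2=12

rank∂_2=12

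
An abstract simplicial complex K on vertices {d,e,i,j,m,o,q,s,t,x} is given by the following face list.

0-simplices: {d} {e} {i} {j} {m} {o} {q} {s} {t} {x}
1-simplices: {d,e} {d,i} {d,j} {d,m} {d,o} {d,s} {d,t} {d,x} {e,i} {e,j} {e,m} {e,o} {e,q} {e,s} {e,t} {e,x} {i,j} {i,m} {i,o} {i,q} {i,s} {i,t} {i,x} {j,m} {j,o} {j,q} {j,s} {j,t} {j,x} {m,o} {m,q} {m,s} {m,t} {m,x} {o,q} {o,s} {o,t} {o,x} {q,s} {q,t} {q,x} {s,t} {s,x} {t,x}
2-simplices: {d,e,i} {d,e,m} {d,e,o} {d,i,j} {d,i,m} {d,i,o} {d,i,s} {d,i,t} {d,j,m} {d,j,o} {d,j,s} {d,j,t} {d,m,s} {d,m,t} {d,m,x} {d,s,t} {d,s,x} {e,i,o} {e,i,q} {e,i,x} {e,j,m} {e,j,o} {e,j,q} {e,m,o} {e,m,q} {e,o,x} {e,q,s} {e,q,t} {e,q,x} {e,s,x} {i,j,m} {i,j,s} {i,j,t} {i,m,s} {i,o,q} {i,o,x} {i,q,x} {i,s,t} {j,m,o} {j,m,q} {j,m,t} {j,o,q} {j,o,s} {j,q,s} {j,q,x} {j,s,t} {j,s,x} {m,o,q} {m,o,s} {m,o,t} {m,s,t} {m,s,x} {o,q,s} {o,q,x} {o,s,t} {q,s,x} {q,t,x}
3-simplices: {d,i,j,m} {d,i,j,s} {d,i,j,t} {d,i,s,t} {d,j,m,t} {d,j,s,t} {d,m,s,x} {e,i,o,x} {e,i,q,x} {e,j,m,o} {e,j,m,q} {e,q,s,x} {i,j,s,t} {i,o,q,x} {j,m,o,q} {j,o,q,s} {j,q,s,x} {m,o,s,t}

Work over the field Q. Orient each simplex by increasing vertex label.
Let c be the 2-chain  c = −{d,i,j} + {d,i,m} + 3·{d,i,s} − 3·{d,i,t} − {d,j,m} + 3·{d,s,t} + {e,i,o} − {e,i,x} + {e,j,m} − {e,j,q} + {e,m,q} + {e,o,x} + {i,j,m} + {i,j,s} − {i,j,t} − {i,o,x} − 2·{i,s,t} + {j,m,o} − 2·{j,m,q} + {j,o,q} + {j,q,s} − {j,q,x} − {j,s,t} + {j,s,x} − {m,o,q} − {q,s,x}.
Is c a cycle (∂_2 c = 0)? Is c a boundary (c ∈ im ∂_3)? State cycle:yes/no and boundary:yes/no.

cycle:yes boundary:yes

n_0=10 n_1=44 n_2=57 n_3=18  [Q]
∂1: piv[de,di,dj,dm,do,ds,dt,dx,eq] rk=9  ker:ei,ej,em,eo,es,et,ex,ij,im,io,iq,is,it,ix,jm,jo,jq,js,jt,jx,mo,mq,ms,mt,mx,oq,os,ot,ox,qs,qt,qx,st,sx,tx
∂2: piv[dei,dem,deo,dij,dim,dio,dis,dit,djm,djo,djs,djt,dms,dmt,dmx,dst,dsx,eiq,eix,ejm,ejq,emo,emq,eox,eqs,eqt,eqx,esx,ioq,jos,jqs,jqx,mot,qtx] rk=34  ker:eio,ejo,ijm,ijs,ijt,ims,iox,iqx,ist,jmo,jmq,jmt,joq,jst,jsx,moq,mos,mst,msx,oqs,oqx,ost,qsx
∂3: piv[dijm,dijs,dijt,dist,djmt,djst,dmsx,eiox,eiqx,ejmo,ejmq,eqsx,ioqx,jmoq,joqs,jqsx,most] rk=17  ker:ijst
∂2c = 0
c vs im∂3: reduces to 0 ⇒ boundary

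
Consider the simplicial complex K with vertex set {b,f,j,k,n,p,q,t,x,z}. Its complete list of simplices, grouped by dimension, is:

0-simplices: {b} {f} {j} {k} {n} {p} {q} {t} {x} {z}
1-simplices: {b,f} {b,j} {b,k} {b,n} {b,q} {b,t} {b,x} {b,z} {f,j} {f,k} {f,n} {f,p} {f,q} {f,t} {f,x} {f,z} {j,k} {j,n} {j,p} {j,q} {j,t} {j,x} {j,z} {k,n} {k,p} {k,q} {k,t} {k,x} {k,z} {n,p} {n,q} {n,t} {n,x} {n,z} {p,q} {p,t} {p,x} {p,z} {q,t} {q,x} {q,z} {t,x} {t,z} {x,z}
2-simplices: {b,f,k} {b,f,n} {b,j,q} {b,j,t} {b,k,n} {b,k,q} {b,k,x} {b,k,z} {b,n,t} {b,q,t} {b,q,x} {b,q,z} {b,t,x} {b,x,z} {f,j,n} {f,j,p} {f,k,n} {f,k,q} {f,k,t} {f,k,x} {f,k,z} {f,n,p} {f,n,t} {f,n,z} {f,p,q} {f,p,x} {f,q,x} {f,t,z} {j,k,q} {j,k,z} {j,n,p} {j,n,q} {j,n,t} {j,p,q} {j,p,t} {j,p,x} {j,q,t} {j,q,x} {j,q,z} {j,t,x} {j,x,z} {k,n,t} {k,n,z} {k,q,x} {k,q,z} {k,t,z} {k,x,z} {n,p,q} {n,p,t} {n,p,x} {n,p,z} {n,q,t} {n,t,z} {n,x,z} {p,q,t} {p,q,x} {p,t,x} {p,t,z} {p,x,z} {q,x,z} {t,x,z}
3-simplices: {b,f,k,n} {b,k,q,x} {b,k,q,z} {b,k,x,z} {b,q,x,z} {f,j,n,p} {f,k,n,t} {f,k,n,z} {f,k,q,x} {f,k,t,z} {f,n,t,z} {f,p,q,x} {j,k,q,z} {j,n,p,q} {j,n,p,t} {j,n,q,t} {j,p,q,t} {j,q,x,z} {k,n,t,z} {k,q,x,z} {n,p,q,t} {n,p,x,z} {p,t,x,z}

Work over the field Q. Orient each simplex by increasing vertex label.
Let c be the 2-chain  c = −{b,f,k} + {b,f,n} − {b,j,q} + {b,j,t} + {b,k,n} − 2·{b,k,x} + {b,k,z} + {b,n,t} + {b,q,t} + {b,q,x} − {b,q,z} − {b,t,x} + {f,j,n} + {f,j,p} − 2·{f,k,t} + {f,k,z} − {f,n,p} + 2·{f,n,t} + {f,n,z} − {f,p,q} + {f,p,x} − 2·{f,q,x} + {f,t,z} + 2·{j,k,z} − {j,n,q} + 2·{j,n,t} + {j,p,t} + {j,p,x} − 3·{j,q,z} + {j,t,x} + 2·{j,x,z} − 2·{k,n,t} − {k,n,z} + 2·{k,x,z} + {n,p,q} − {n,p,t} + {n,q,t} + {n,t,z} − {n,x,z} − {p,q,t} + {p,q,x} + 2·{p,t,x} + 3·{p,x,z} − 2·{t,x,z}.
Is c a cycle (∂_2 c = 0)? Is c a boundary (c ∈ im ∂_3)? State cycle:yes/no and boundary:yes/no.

n_0=10 n_1=44 n_2=61 n_3=23  [Q]
∂1: piv[bf,bj,bk,bn,bq,bt,bx,bz,fp] rk=9  ker:fj,fk,fn,fq,ft,fx,fz,jk,jn,jp,jq,jt,jx,jz,kn,kp,kq,kt,kx,kz,np,nq,nt,nx,nz,pq,pt,px,pz,qt,qx,qz,tx,tz,xz
∂2: piv[bfk,bfn,bjq,bjt,bkn,bkq,bkx,bkz,bnt,bqt,bqx,bqz,btx,bxz,fjn,fjp,fkq,fkt,fkx,fkz,fnp,fnt,fnz,fpq,fpx,ftz,jkq,jkz,jnq,jnt,jpt,jpx,npx,npz] rk=34  ker:fkn,fqx,jnp,jpq,jqt,jqx,jqz,jtx,jxz,knt,knz,kqx,kqz,ktz,kxz,npq,npt,nqt,ntz,nxz,pqt,pqx,ptx,ptz,pxz,qxz,txz
∂3: piv[bfkn,bkqx,bkqz,bkxz,bqxz,fjnp,fknt,fknz,fkqx,fktz,fntz,fpqx,jkqz,jnpq,jnpt,jnqt,jpqt,jqxz,npxz,ptxz] rk=20  ker:kntz,kqxz,npqt
∂2c = {b,k} − {b,n} + 2·{b,q} − 4·{b,t} + 2·{b,x} + 2·{f,j} − 2·{f,k} + 2·{f,n} − {f,q} + {f,t} + {f,x} − 3·{f,z} + 2·{j,k} + 2·{j,n} + 3·{j,p} − 3·{j,q} − {j,t} − {j,z} − 2·{k,n} + 3·{k,z} − {n,p} − {n,q} + 4·{n,t} − {n,x} + 3·{p,t} + 2·{p,x} − 3·{p,z} + {q,t} − 4·{q,z} + 4·{t,z} + 4·{x,z}

cycle:no boundary:no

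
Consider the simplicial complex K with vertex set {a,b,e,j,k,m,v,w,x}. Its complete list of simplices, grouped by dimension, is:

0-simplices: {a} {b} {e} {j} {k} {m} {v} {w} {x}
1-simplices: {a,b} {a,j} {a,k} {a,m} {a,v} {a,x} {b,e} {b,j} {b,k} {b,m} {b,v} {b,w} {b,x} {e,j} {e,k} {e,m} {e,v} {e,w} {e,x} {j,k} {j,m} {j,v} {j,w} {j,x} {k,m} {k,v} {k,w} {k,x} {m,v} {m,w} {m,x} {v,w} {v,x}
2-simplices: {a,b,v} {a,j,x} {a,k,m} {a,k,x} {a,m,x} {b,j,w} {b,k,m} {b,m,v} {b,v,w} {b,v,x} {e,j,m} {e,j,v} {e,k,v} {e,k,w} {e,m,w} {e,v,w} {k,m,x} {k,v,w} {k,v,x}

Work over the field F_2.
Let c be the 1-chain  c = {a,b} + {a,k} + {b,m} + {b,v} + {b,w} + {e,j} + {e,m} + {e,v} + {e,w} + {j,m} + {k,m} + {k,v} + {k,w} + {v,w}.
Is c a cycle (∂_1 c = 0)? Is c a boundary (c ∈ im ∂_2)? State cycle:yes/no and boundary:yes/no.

cycle:yes boundary:no

n_0=9 n_1=33 n_2=19  [Z2]
∂1: piv[ab,aj,ak,am,av,ax,be,bw] rk=8  ker:bj,bk,bm,bv,bx,ej,ek,em,ev,ew,ex,jk,jm,jv,jw,jx,km,kv,kw,kx,mv,mw,mx,vw,vx
∂2: piv[abv,ajx,akm,akx,amx,bjw,bkm,bmv,bvw,bvx,ejm,ejv,ekv,ekw,emw,evw,kvx] rk=17  ker:kmx,kvw
∂1c = 0
c vs im∂2: residual ≠ 0 ⇒ not boundary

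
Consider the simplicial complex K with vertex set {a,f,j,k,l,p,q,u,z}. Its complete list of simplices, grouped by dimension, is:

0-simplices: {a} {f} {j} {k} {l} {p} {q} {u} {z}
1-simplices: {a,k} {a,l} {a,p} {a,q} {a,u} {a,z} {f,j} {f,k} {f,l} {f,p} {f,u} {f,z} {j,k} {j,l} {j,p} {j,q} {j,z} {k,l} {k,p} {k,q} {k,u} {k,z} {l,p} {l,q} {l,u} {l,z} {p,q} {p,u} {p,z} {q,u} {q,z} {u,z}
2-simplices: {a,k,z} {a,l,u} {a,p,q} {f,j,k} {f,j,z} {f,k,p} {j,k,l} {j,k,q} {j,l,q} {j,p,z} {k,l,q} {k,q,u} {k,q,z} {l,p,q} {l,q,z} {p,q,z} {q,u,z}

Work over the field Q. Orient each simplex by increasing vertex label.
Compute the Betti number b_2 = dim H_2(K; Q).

b_2=1

n_0=9 n_1=32 n_2=17  [Q]
∂1: piv[ak,al,ap,aq,au,az,fj,fk] rk=8  ker:fl,fp,fu,fz,jk,jl,jp,jq,jz,kl,kp,kq,ku,kz,lp,lq,lu,lz,pq,pu,pz,qu,qz,uz
∂2: piv[akz,alu,apq,fjk,fjz,fkp,jkl,jkq,jlq,jpz,kqu,kqz,lpq,lqz,pqz,quz] rk=16  ker:klq
b_2=(17−16)−0=1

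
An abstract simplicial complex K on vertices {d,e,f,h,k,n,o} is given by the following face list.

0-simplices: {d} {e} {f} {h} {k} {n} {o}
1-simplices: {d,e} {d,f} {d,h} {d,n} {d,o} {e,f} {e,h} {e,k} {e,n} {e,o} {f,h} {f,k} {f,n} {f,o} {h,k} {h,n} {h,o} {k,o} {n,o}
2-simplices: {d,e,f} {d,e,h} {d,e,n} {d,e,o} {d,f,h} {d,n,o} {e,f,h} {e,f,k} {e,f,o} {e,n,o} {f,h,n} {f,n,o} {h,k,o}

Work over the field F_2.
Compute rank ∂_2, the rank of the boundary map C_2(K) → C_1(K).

rank∂_2=11

n_0=7 n_1=19 n_2=13  [Z2]
∂1: piv[de,df,dh,dn,do,ek] rk=6  ker:ef,eh,en,eo,fh,fk,fn,fo,hk,hn,ho,ko,no
∂2: piv[def,deh,den,deo,dfh,dno,efk,efo,fhn,fno,hko] rk=11  ker:efh,eno
rk∂_2=11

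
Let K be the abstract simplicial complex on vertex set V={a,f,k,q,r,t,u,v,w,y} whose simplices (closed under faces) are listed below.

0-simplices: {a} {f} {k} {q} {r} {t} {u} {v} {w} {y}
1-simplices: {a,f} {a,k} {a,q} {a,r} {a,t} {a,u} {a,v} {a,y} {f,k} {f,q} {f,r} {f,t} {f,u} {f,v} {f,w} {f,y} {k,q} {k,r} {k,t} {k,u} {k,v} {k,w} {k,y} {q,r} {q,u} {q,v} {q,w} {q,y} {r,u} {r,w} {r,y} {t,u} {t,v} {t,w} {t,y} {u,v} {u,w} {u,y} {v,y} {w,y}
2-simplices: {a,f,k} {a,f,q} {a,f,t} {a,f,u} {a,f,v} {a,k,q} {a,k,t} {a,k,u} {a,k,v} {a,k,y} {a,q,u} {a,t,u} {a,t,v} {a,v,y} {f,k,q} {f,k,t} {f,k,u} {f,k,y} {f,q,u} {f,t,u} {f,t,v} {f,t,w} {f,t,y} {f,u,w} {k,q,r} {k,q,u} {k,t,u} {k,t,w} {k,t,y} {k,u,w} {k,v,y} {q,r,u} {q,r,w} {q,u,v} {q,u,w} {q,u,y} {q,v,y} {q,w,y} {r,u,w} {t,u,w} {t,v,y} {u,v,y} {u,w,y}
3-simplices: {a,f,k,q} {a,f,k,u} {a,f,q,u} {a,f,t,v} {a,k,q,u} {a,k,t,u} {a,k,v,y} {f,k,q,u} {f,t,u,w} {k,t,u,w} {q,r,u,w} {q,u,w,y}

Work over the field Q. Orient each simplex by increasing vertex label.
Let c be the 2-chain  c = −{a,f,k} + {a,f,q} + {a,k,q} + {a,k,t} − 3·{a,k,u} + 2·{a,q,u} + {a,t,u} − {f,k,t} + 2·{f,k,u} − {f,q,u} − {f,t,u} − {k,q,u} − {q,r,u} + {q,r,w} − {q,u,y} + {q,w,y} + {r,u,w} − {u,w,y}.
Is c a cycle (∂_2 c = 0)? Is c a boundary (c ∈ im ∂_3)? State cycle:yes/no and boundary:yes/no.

n_0=10 n_1=40 n_2=43 n_3=12  [Q]
∂1: piv[af,ak,aq,ar,at,au,av,ay,fw] rk=9  ker:fk,fq,fr,ft,fu,fv,fy,kq,kr,kt,ku,kv,kw,ky,qr,qu,qv,qw,qy,ru,rw,ry,tu,tv,tw,ty,uv,uw,uy,vy,wy
∂2: piv[afk,afq,aft,afu,afv,akq,akt,aku,akv,aky,aqu,atu,atv,avy,fky,ftw,fty,fuw,kqr,ktw,qru,qrw,quv,quw,quy,qvy,qwy] rk=27  ker:fkq,fkt,fku,fqu,ftu,ftv,kqu,ktu,kty,kuw,kvy,ruw,tuw,tvy,uvy,uwy
∂3: piv[afkq,afku,afqu,aftv,akqu,aktu,akvy,ftuw,ktuw,qruw,quwy] rk=11  ker:fkqu
∂2c = 0
c vs im∂3: residual ≠ 0 ⇒ not boundary

cycle:yes boundary:no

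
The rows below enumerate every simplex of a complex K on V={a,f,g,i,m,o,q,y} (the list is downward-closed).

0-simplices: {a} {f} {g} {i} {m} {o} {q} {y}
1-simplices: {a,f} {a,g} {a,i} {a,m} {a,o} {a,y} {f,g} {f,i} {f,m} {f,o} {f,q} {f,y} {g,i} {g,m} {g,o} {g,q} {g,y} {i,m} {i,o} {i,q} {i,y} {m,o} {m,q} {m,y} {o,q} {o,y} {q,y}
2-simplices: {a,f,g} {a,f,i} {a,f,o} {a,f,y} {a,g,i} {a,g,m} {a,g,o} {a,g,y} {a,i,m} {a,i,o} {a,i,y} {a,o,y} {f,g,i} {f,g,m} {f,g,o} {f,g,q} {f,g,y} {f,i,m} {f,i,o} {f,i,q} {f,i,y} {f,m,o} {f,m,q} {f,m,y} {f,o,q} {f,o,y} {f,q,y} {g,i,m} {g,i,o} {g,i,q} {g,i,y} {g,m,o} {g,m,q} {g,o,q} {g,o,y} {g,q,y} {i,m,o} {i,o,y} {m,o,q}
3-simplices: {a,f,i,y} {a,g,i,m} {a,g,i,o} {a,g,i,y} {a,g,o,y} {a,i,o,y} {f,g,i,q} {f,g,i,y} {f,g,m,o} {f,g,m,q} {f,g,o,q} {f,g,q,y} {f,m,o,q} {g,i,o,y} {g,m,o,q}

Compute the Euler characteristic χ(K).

χ(K)=5

n_0=8 n_1=27 n_2=39 n_3=15
χ=+8−27+39−15=5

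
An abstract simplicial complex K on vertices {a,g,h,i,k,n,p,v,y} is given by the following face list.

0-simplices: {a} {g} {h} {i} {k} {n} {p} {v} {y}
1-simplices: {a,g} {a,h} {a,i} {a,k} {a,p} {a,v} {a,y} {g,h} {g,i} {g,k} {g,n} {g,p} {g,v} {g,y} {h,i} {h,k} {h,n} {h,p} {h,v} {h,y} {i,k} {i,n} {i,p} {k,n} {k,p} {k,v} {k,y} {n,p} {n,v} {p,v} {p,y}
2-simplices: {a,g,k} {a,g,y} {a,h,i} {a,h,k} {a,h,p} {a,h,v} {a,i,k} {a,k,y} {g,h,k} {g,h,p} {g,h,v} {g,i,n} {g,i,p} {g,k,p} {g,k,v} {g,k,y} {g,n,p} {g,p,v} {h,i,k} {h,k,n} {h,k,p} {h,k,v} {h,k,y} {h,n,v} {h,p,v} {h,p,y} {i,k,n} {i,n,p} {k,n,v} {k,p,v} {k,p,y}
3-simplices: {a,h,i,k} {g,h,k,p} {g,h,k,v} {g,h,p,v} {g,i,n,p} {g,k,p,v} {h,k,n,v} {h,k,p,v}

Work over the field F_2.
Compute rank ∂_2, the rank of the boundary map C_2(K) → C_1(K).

n_0=9 n_1=31 n_2=31 n_3=8  [Z2]
∂1: piv[ag,ah,ai,ak,ap,av,ay,gn] rk=8  ker:gh,gi,gk,gp,gv,gy,hi,hk,hn,hp,hv,hy,ik,in,ip,kn,kp,kv,ky,np,nv,pv,py
∂2: piv[agk,agy,ahi,ahk,ahp,ahv,aik,aky,ghk,ghp,ghv,gin,gip,gkp,gkv,gnp,gpv,hkn,hky,hnv,hpy,ikn] rk=22  ker:gky,hik,hkp,hkv,hpv,inp,knv,kpv,kpy
∂3: piv[ahik,ghkp,ghkv,ghpv,ginp,gkpv,hknv] rk=7  ker:hkpv
rk∂_2=22

rank∂_2=22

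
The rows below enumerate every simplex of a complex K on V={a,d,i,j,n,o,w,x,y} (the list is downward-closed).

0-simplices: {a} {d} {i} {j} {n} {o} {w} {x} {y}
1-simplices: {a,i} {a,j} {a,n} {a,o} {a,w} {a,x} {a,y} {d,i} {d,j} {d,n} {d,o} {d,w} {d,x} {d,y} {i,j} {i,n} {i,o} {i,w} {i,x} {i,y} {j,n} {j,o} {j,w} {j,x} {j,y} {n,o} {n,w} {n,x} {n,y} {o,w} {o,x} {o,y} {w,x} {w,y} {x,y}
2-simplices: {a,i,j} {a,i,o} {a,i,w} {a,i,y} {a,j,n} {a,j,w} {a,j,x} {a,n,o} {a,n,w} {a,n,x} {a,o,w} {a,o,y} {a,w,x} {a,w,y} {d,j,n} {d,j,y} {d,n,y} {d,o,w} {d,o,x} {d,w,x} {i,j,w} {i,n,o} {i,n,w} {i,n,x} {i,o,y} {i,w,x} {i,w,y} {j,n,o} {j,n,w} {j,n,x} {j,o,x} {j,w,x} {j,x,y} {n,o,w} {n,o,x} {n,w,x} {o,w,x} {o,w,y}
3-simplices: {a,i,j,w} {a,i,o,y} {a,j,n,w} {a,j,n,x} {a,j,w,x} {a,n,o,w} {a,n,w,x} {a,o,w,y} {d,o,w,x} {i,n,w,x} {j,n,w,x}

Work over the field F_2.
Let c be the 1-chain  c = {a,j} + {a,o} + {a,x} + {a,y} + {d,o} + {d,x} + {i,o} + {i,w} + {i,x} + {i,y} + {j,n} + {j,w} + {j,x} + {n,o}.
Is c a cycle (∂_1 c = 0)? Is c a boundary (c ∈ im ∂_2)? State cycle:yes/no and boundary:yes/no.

n_0=9 n_1=35 n_2=38 n_3=11  [Z2]
∂1: piv[ai,aj,an,ao,aw,ax,ay,di] rk=8  ker:dj,dn,do,dw,dx,dy,ij,in,io,iw,ix,iy,jn,jo,jw,jx,jy,no,nw,nx,ny,ow,ox,oy,wx,wy,xy
∂2: piv[aij,aio,aiw,aiy,ajn,ajw,ajx,ano,anw,anx,aow,aoy,awx,awy,djn,djy,dny,dow,dox,dwx,ino,inx,jno,jxy] rk=24  ker:ijw,inw,ioy,iwx,iwy,jnw,jnx,jox,jwx,now,nox,nwx,owx,owy
∂3: piv[aijw,aioy,ajnw,ajnx,ajwx,anow,anwx,aowy,dowx,inwx] rk=10  ker:jnwx
∂1c = 0
c vs im∂2: reduces to 0 ⇒ boundary

cycle:yes boundary:yes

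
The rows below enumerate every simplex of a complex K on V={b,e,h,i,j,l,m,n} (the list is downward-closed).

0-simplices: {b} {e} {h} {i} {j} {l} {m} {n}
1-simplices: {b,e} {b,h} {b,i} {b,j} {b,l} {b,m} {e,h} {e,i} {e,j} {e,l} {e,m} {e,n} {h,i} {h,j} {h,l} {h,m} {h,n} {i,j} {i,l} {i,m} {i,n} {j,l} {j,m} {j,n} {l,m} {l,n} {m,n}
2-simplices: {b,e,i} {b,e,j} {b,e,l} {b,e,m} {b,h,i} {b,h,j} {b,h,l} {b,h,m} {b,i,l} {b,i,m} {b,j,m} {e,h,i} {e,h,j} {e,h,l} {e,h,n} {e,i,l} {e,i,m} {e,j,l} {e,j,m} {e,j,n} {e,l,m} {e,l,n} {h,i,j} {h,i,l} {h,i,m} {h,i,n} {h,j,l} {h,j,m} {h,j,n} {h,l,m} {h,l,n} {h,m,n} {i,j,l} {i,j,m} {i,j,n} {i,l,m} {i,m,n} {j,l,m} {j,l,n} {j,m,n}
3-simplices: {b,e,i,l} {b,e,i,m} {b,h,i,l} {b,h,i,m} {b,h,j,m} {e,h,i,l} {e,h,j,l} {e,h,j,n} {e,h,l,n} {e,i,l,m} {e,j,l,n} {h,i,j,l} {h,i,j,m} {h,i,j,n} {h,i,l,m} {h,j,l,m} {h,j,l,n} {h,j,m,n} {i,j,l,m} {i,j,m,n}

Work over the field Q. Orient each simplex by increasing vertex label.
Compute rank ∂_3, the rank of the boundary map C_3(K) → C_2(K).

n_0=8 n_1=27 n_2=40 n_3=20  [Q]
∂1: piv[be,bh,bi,bj,bl,bm,en] rk=7  ker:eh,ei,ej,el,em,hi,hj,hl,hm,hn,ij,il,im,in,jl,jm,jn,lm,ln,mn
∂2: piv[bei,bej,bel,bem,bhi,bhj,bhl,bhm,bil,bim,bjm,ehi,ehn,ejl,ejn,elm,eln,hij,hin,hmn] rk=20  ker:ehj,ehl,eil,eim,ejm,hil,him,hjl,hjm,hjn,hlm,hln,ijl,ijm,ijn,ilm,imn,jlm,jln,jmn
∂3: piv[beil,beim,bhil,bhim,bhjm,ehil,ehjl,ehjn,ehln,eilm,ejln,hijl,hijm,hijn,hilm,hjlm,hjmn,ijmn] rk=18  ker:hjln,ijlm
rk∂_3=18

rank∂_3=18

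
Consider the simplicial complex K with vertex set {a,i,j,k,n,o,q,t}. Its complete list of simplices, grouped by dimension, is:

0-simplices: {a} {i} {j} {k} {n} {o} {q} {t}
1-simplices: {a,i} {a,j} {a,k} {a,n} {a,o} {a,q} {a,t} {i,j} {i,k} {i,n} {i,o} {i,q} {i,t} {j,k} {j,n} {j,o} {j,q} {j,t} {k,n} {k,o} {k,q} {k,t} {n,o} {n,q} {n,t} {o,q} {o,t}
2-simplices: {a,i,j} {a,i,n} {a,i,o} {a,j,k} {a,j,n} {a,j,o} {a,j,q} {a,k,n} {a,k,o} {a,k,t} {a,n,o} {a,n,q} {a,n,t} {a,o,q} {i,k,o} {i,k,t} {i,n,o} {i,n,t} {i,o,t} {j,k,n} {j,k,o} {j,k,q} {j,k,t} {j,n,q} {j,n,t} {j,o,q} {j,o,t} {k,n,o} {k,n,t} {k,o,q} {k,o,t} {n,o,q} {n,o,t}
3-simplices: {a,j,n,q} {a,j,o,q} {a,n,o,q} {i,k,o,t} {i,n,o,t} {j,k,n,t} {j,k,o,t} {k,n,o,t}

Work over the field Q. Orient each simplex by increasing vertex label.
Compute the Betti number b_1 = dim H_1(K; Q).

b_1=1

n_0=8 n_1=27 n_2=33 n_3=8  [Q]
∂1: piv[ai,aj,ak,an,ao,aq,at] rk=7  ker:ij,ik,in,io,iq,it,jk,jn,jo,jq,jt,kn,ko,kq,kt,no,nq,nt,oq,ot
∂2: piv[aij,ain,aio,ajk,ajn,ajo,ajq,akn,ako,akt,ano,anq,ant,aoq,iko,ikt,iot,jkq,jkt] rk=19  ker:ino,int,jkn,jko,jnq,jnt,joq,jot,kno,knt,koq,kot,noq,not
∂3: piv[ajnq,ajoq,anoq,ikot,inot,jknt,jkot,knot] rk=8
b_1=(27−7)−19=1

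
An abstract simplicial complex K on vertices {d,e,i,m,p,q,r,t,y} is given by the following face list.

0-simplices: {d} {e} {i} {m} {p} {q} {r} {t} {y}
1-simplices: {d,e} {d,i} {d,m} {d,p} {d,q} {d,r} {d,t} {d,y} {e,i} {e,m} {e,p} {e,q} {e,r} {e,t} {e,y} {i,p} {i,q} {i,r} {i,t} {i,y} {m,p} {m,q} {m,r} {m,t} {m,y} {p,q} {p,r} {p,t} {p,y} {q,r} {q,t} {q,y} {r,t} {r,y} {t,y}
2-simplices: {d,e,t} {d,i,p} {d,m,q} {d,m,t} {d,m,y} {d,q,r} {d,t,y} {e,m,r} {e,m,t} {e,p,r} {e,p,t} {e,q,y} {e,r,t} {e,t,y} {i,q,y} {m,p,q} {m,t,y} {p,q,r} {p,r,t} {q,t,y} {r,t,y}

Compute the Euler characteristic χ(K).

n_0=9 n_1=35 n_2=21
χ=+9−35+21=-5

χ(K)=-5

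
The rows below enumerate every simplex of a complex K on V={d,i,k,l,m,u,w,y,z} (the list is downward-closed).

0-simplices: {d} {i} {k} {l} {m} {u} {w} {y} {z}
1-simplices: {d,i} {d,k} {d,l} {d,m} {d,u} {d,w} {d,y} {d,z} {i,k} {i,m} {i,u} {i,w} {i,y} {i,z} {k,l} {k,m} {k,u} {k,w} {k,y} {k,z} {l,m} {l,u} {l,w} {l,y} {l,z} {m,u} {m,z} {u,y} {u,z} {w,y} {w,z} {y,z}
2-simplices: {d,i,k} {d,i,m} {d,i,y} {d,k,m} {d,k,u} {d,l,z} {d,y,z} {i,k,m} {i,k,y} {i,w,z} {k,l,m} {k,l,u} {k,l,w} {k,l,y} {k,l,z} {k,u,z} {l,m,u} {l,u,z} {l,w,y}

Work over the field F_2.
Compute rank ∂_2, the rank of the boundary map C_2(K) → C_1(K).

n_0=9 n_1=32 n_2=19  [Z2]
∂1: piv[di,dk,dl,dm,du,dw,dy,dz] rk=8  ker:ik,im,iu,iw,iy,iz,kl,km,ku,kw,ky,kz,lm,lu,lw,ly,lz,mu,mz,uy,uz,wy,wz,yz
∂2: piv[dik,dim,diy,dkm,dku,dlz,dyz,iky,iwz,klm,klu,klw,kly,klz,kuz,lmu,lwy] rk=17  ker:ikm,luz
rk∂_2=17

rank∂_2=17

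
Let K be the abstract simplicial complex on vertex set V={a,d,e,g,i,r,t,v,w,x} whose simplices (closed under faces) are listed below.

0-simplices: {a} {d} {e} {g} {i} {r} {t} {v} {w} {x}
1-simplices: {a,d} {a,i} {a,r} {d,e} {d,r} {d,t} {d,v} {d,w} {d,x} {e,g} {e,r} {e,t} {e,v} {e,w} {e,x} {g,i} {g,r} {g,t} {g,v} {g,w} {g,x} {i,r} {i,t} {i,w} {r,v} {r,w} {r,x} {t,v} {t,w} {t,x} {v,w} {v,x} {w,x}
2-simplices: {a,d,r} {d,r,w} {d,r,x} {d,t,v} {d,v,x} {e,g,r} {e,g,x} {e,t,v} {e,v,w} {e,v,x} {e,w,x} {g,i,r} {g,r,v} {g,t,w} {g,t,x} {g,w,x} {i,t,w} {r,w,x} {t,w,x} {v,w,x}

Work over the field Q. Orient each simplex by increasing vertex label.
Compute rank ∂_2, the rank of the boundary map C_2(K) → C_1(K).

n_0=10 n_1=33 n_2=20  [Q]
∂1: piv[ad,ai,ar,de,dt,dv,dw,dx,eg] rk=9  ker:dr,er,et,ev,ew,ex,gi,gr,gt,gv,gw,gx,ir,it,iw,rv,rw,rx,tv,tw,tx,vw,vx,wx
∂2: piv[adr,drw,drx,dtv,dvx,egr,egx,etv,evw,evx,ewx,gir,grv,gtw,gtx,gwx,itw,rwx] rk=18  ker:twx,vwx
rk∂_2=18

rank∂_2=18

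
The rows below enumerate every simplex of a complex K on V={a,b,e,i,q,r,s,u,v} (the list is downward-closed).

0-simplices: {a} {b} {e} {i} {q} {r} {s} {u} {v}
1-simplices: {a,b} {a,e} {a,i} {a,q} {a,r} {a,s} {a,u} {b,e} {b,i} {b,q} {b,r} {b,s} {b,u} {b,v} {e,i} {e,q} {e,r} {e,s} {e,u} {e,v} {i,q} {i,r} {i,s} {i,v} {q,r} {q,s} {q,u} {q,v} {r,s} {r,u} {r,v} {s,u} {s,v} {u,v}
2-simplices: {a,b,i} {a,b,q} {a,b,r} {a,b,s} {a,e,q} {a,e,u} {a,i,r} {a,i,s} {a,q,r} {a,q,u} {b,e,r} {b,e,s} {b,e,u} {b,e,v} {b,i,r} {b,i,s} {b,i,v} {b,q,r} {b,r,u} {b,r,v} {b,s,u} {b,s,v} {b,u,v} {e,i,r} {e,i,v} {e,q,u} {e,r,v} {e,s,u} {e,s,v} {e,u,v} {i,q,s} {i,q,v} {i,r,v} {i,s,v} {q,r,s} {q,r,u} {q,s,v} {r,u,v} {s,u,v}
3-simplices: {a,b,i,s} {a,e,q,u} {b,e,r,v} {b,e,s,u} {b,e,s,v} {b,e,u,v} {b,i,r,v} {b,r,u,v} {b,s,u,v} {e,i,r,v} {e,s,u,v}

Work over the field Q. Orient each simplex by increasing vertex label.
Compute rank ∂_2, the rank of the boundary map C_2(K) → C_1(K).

n_0=9 n_1=34 n_2=39 n_3=11  [Q]
∂1: piv[ab,ae,ai,aq,ar,as,au,bv] rk=8  ker:be,bi,bq,br,bs,bu,ei,eq,er,es,eu,ev,iq,ir,is,iv,qr,qs,qu,qv,rs,ru,rv,su,sv,uv
∂2: piv[abi,abq,abr,abs,aeq,aeu,air,ais,aqr,aqu,ber,bes,beu,bev,biv,bru,brv,bsu,bsv,buv,eir,iqs,iqv,qrs,qru] rk=25  ker:bir,bis,bqr,eiv,equ,erv,esu,esv,euv,irv,isv,qsv,ruv,suv
∂3: piv[abis,aequ,berv,besu,besv,beuv,birv,bruv,bsuv,eirv] rk=10  ker:esuv
rk∂_2=25

rank∂_2=25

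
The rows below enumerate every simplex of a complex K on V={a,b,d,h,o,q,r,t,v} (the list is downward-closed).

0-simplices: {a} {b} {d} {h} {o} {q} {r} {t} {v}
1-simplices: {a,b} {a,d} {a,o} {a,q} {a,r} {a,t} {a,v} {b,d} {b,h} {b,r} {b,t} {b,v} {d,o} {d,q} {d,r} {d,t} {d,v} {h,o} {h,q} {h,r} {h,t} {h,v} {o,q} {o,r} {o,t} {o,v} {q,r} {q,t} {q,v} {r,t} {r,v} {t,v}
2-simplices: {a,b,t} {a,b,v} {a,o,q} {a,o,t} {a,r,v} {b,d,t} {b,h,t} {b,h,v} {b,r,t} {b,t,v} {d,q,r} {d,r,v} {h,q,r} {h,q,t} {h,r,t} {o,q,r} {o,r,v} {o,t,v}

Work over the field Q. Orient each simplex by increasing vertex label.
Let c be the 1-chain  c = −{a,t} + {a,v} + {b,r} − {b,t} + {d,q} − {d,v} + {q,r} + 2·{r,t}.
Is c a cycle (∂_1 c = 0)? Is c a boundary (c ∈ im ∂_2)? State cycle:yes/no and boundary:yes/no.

n_0=9 n_1=32 n_2=18  [Q]
∂1: piv[ab,ad,ao,aq,ar,at,av,bh] rk=8  ker:bd,br,bt,bv,do,dq,dr,dt,dv,ho,hq,hr,ht,hv,oq,or,ot,ov,qr,qt,qv,rt,rv,tv
∂2: piv[abt,abv,aoq,aot,arv,bdt,bht,bhv,brt,btv,dqr,drv,hqr,hqt,hrt,oqr,orv,otv] rk=18
∂1c = 0
c vs im∂2: residual ≠ 0 ⇒ not boundary

cycle:yes boundary:no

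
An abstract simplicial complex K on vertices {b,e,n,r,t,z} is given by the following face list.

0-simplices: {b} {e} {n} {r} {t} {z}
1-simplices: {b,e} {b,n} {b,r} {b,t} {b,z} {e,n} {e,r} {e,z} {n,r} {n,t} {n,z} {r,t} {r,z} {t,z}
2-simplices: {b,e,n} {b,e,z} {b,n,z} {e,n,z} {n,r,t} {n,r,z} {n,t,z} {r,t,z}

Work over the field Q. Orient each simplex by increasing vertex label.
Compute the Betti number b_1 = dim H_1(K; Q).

n_0=6 n_1=14 n_2=8  [Q]
∂1: piv[be,bn,br,bt,bz] rk=5  ker:en,er,ez,nr,nt,nz,rt,rz,tz
∂2: piv[ben,bez,bnz,nrt,nrz,ntz] rk=6  ker:enz,rtz
b_1=(14−5)−6=3

b_1=3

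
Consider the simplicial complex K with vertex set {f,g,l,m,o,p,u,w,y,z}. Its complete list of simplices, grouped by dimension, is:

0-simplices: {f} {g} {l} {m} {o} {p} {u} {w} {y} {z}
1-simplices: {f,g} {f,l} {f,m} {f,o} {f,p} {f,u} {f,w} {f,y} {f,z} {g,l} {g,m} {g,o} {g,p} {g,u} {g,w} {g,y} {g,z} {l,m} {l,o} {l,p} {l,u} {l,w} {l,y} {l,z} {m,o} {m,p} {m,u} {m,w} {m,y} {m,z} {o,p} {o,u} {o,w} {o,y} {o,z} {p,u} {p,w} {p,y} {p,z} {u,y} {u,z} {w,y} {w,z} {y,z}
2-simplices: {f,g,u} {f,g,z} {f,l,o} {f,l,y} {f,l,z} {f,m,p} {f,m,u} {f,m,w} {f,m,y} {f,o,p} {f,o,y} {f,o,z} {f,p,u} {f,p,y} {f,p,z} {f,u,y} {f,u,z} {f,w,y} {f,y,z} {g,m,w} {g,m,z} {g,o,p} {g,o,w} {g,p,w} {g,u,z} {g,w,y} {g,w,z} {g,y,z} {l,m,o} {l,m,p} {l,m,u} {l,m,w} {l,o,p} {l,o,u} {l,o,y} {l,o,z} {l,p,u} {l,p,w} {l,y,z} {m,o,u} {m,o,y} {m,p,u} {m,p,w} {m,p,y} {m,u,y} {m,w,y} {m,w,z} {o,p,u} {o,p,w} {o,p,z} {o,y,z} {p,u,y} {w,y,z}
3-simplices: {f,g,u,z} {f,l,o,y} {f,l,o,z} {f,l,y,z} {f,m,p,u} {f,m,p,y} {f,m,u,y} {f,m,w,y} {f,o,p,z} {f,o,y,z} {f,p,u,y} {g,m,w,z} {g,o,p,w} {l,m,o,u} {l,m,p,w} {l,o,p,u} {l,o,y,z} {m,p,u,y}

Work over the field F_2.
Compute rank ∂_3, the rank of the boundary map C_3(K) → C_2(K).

rank∂_3=16

n_0=10 n_1=44 n_2=53 n_3=18  [Z2]
∂1: piv[fg,fl,fm,fo,fp,fu,fw,fy,fz] rk=9  ker:gl,gm,go,gp,gu,gw,gy,gz,lm,lo,lp,lu,lw,ly,lz,mo,mp,mu,mw,my,mz,op,ou,ow,oy,oz,pu,pw,py,pz,uy,uz,wy,wz,yz
∂2: piv[fgu,fgz,flo,fly,flz,fmp,fmu,fmw,fmy,fop,foy,foz,fpu,fpy,fpz,fuy,fuz,fwy,fyz,gmw,gmz,gop,gow,gpw,gwy,gwz,gyz,lmo,lmp,lmu,lmw,lop,lou,lpw] rk=34  ker:guz,loy,loz,lpu,lyz,mou,moy,mpu,mpw,mpy,muy,mwy,mwz,opu,opw,opz,oyz,puy,wyz
∂3: piv[fguz,floy,floz,flyz,fmpu,fmpy,fmuy,fmwy,fopz,foyz,fpuy,gmwz,gopw,lmou,lmpw,lopu] rk=16  ker:loyz,mpuy
rk∂_3=16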